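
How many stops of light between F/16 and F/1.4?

7 stops

f/16 → f/11 → f/8 → f/5.6 → f/4 → f/2.8 → f/2 → f/1.4 — count the steps: 7 stops.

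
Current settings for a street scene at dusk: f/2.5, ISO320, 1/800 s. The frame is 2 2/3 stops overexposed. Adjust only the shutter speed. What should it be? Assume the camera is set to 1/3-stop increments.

Overexposed by 2 2/3 stops → need 2 2/3 stops darker.
Shutter speed: 1/800 → 1/1000 → 1/1250 → 1/1600 → 1/2000 → 1/2500 → 1/3200 → 1/4000 → 1/5000.

1/5000s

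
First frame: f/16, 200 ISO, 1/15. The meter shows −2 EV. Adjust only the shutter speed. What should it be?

1/4s

Underexposed by 2 stops → need 2 stops brighter.
Shutter speed: 1/15 → 1/8 → 1/4.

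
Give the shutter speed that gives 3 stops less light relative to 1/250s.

1/2000s

Shutter speed: 1/250 → 1/500 → 1/1000 → 1/2000 — 3 stops shorter (darker).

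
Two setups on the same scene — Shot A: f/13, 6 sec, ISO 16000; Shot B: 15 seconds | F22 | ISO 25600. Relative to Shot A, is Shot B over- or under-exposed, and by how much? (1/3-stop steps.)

1/3 stop brighter

Aperture: f/13 → f/14 → f/16 → f/18 → f/20 → f/22 — 1 2/3 stops narrower (darker).
Shutter speed: 6 → 8 → 10 → 13 → 15 — 1 1/3 stops longer (brighter).
ISO: 16000 → 20000 → 25600 — 2/3 stop raised (brighter).
Net: −1 2/3 +1 1/3 +2/3 = +1/3 stops.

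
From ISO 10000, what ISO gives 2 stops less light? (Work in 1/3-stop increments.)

ISO 2500

ISO: 10000 → 8000 → 6400 → 5000 → 4000 → 3200 → 2500 — 2 stops lower (darker).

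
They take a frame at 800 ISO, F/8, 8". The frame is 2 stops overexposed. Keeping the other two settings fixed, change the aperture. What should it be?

f/16

Overexposed by 2 stops → need 2 stops darker.
Aperture: f/8 → f/11 → f/16.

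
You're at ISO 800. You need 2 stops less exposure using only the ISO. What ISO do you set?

ISO: 800 → 400 → 200 — 2 stops lower (darker).

ISO 200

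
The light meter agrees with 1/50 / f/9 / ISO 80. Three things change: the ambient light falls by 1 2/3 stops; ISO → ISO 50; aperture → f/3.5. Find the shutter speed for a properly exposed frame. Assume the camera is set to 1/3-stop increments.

1/60s

Scene light: 1 2/3 stops darker.
ISO: 80 → 64 → 50 — 2/3 stop lower (darker).
Aperture: f/9 → f/8 → f/7.1 → f/6.3 → f/5.6 → f/5 → f/4.5 → f/4 → f/3.5 — 2 2/3 stops wider (brighter).
Net so far: 1/3 stop brighter. Shutter speed: 1/50 → 1/60.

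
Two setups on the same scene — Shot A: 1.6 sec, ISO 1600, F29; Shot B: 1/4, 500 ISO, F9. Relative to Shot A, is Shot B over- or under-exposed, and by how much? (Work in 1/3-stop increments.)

1 stop darker

Aperture: f/29 → f/25 → f/22 → f/20 → f/18 → f/16 → f/14 → f/13 → f/11 → f/10 → f/9 — 3 1/3 stops wider (brighter).
Shutter speed: 1.6 → 1.3 → 1 → 0.8 → 0.6 → 0.5 → 0.4 → 0.3 → 1/4 — 2 2/3 stops faster (darker).
ISO: 1600 → 1250 → 1000 → 800 → 640 → 500 — 1 2/3 stops dropped (darker).
Net: +3 1/3 −2 2/3 −1 2/3 = −1 stop.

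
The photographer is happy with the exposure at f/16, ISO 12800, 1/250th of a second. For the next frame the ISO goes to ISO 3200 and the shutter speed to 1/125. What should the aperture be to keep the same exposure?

f/11

ISO: 12800 → 6400 → 3200 — 2 stops dropped (darker).
Shutter speed: 1/250 → 1/125 — 1 stop longer (brighter).
Net change so far: 1 stop darker. Offset with the aperture: f/16 → f/11.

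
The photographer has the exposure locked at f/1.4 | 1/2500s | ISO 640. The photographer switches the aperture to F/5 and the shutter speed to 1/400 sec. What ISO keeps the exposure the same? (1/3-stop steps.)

ISO 1250

Aperture: f/1.4 → f/1.6 → f/1.8 → f/2 → f/2.2 → f/2.5 → f/2.8 → f/3.2 → f/3.5 → f/4 → f/4.5 → f/5 — 3 2/3 stops narrower (darker).
Shutter speed: 1/2500 → 1/2000 → 1/1600 → 1/1250 → 1/1000 → 1/800 → 1/640 → 1/500 → 1/400 — 2 2/3 stops slower (brighter).
Net change so far: 1 stop darker. Offset with the ISO: 640 → 800 → 1000 → 1250.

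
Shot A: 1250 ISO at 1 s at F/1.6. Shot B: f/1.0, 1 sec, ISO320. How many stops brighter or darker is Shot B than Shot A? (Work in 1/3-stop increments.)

Aperture: f/1.6 → f/1.4 → f/1.2 → f/1.1 → f/1.0 — 1 1/3 stops larger aperture (brighter).
Shutter speed: unchanged.
ISO: 1250 → 1000 → 800 → 640 → 500 → 400 → 320 — 2 stops dropped (darker).
Net: +1 1/3 −2 = −2/3 stops.

2/3 stop darker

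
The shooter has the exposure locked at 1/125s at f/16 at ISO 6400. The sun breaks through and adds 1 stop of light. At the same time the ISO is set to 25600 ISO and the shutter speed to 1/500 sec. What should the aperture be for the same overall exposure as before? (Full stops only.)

Scene light: 1 stop brighter.
ISO: 6400 → 12800 → 25600 — 2 stops higher (brighter).
Shutter speed: 1/125 → 1/250 → 1/500 — 2 stops shorter (darker).
Net so far: 1 stop brighter. Aperture: f/16 → f/22.

f/22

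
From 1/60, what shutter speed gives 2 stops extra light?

Shutter speed: 1/60 → 1/30 → 1/15 — 2 stops slower (brighter).

1/15s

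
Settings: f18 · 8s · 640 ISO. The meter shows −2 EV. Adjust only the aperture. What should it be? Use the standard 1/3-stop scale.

Underexposed by 2 stops → need 2 stops brighter.
Aperture: f/18 → f/16 → f/14 → f/13 → f/11 → f/10 → f/9.

f/9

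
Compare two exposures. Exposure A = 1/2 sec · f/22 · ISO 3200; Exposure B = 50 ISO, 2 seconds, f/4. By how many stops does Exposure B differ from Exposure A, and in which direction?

Aperture: f/22 → f/16 → f/11 → f/8 → f/5.6 → f/4 — 5 stops opened up (brighter).
Shutter speed: 1/2 → 1 → 2 — 2 stops slower (brighter).
ISO: 3200 → 1600 → 800 → 400 → 200 → 100 → 50 — 6 stops lower (darker).
Net: +5 +2 −6 = +1 stop.

1 stop brighter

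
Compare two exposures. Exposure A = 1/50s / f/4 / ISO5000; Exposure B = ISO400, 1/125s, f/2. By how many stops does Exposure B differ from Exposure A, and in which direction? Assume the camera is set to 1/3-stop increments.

3 stops darker

Aperture: f/4 → f/3.5 → f/3.2 → f/2.8 → f/2.5 → f/2.2 → f/2 — 2 stops wider (brighter).
Shutter speed: 1/50 → 1/60 → 1/80 → 1/100 → 1/125 — 1 1/3 stops shorter (darker).
ISO: 5000 → 4000 → 3200 → 2500 → 2000 → 1600 → 1250 → 1000 → 800 → 640 → 500 → 400 — 3 2/3 stops lower (darker).
Net: +2 −1 1/3 −3 2/3 = −3 stops.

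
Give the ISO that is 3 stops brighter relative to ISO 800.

ISO: 800 → 1600 → 3200 → 6400 — 3 stops higher (brighter).

ISO 6400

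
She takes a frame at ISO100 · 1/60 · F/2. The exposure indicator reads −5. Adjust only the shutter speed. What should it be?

Underexposed by 5 stops → need 5 stops brighter.
Shutter speed: 1/60 → 1/30 → 1/15 → 1/8 → 1/4 → 1/2.

1/2s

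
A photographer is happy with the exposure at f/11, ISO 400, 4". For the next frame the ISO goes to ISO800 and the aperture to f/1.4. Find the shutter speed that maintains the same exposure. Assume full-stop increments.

ISO: 400 → 800 — 1 stop raised (brighter).
Aperture: f/11 → f/8 → f/5.6 → f/4 → f/2.8 → f/2 → f/1.4 — 6 stops opened up (brighter).
Net change so far: 7 stops brighter. Offset with the shutter speed: 4 → 2 → 1 → 1/2 → 1/4 → 1/8 → 1/15 → 1/30.

1/30s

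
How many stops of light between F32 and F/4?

6 stops

f/32 → f/22 → f/16 → f/11 → f/8 → f/5.6 → f/4 — count the steps: 6 stops.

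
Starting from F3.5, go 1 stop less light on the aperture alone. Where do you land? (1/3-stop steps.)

f/5

Aperture: f/3.5 → f/4 → f/4.5 → f/5 — 1 stop narrower (darker).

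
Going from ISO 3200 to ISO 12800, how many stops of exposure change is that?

2 stops

3200 → 6400 → 12800 — count the steps: 2 stops.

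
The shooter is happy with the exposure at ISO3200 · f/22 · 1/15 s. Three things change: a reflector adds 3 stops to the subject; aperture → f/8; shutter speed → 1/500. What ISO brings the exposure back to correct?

Scene light: 3 stops brighter.
Aperture: f/22 → f/16 → f/11 → f/8 — 3 stops larger aperture (brighter).
Shutter speed: 1/15 → 1/30 → 1/60 → 1/125 → 1/250 → 1/500 — 5 stops shorter (darker).
Net so far: 1 stop brighter. ISO: 3200 → 1600.

ISO 1600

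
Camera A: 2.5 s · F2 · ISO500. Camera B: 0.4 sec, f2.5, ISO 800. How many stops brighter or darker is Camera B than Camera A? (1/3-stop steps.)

Aperture: f/2 → f/2.2 → f/2.5 — 2/3 stop smaller aperture (darker).
Shutter speed: 2.5 → 2 → 1.6 → 1.3 → 1 → 0.8 → 0.6 → 0.5 → 0.4 — 2 2/3 stops faster (darker).
ISO: 500 → 640 → 800 — 2/3 stop raised (brighter).
Net: −2/3 −2 2/3 +2/3 = −2 2/3 stops.

2 2/3 stops darker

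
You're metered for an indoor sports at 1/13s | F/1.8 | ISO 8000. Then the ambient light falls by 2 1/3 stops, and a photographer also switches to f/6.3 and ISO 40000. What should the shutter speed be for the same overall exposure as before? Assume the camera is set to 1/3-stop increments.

1 s

Scene light: 2 1/3 stops darker.
Aperture: f/1.8 → f/2 → f/2.2 → f/2.5 → f/2.8 → f/3.2 → f/3.5 → f/4 → f/4.5 → f/5 → f/5.6 → f/6.3 — 3 2/3 stops smaller aperture (darker).
ISO: 8000 → 10000 → 12800 → 16000 → 20000 → 25600 → 32000 → 40000 — 2 1/3 stops raised (brighter).
Net so far: 3 2/3 stops darker. Shutter speed: 1/13 → 1/10 → 1/8 → 1/6 → 1/5 → 1/4 → 0.3 → 0.4 → 0.5 → 0.6 → 0.8 → 1.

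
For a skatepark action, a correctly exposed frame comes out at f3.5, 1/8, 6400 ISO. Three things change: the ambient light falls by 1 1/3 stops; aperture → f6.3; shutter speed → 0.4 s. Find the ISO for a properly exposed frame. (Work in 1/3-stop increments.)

Scene light: 1 1/3 stops darker.
Aperture: f/3.5 → f/4 → f/4.5 → f/5 → f/5.6 → f/6.3 — 1 2/3 stops stopped down (darker).
Shutter speed: 1/8 → 1/6 → 1/5 → 1/4 → 0.3 → 0.4 — 1 2/3 stops longer (brighter).
Net so far: 1 1/3 stops darker. ISO: 6400 → 8000 → 10000 → 12800 → 16000.

ISO 16000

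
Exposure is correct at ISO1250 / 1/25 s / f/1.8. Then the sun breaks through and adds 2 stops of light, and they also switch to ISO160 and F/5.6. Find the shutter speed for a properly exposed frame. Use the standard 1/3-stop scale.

0.8 s

Scene light: 2 stops brighter.
ISO: 1250 → 1000 → 800 → 640 → 500 → 400 → 320 → 250 → 200 → 160 — 3 stops lower (darker).
Aperture: f/1.8 → f/2 → f/2.2 → f/2.5 → f/2.8 → f/3.2 → f/3.5 → f/4 → f/4.5 → f/5 → f/5.6 — 3 1/3 stops stopped down (darker).
Net so far: 4 1/3 stops darker. Shutter speed: 1/25 → 1/20 → 1/15 → 1/13 → 1/10 → 1/8 → 1/6 → 1/5 → 1/4 → 0.3 → 0.4 → 0.5 → 0.6 → 0.8.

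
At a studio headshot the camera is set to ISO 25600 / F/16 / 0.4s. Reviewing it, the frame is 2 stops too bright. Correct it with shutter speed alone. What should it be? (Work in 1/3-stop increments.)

1/10s

Overexposed by 2 stops → need 2 stops darker.
Shutter speed: 0.4 → 0.3 → 1/4 → 1/5 → 1/6 → 1/8 → 1/10.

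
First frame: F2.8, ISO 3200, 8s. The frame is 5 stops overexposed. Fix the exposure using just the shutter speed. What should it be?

1/4s

Overexposed by 5 stops → need 5 stops darker.
Shutter speed: 8 → 4 → 2 → 1 → 1/2 → 1/4.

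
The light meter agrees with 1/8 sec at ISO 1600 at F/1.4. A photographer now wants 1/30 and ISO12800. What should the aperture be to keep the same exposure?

f/2

Shutter speed: 1/8 → 1/15 → 1/30 — 2 stops shorter (darker).
ISO: 1600 → 3200 → 6400 → 12800 — 3 stops raised (brighter).
Net change so far: 1 stop brighter. Offset with the aperture: f/1.4 → f/2.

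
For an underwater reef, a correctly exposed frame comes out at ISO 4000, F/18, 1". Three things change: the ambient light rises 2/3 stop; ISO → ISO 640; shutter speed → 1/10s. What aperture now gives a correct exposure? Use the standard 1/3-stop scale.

f/2.8

Scene light: 2/3 stop brighter.
ISO: 4000 → 3200 → 2500 → 2000 → 1600 → 1250 → 1000 → 800 → 640 — 2 2/3 stops lower (darker).
Shutter speed: 1 → 0.8 → 0.6 → 0.5 → 0.4 → 0.3 → 1/4 → 1/5 → 1/6 → 1/8 → 1/10 — 3 1/3 stops shorter (darker).
Net so far: 5 1/3 stops darker. Aperture: f/18 → f/16 → f/14 → f/13 → f/11 → f/10 → f/9 → f/8 → f/7.1 → f/6.3 → f/5.6 → f/5 → f/4.5 → f/4 → f/3.5 → f/3.2 → f/2.8.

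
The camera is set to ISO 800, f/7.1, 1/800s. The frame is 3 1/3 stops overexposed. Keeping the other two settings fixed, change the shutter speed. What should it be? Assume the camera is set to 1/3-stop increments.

Overexposed by 3 1/3 stops → need 3 1/3 stops darker.
Shutter speed: 1/800 → 1/1000 → 1/1250 → 1/1600 → 1/2000 → 1/2500 → 1/3200 → 1/4000 → 1/5000 → 1/6400 → 1/8000.

1/8000s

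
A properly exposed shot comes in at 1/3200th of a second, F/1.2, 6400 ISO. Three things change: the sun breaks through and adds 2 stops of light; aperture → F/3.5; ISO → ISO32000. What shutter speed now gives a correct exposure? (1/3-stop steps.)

Scene light: 2 stops brighter.
Aperture: f/1.2 → f/1.4 → f/1.6 → f/1.8 → f/2 → f/2.2 → f/2.5 → f/2.8 → f/3.2 → f/3.5 — 3 stops smaller aperture (darker).
ISO: 6400 → 8000 → 10000 → 12800 → 16000 → 20000 → 25600 → 32000 — 2 1/3 stops raised (brighter).
Net so far: 1 1/3 stops brighter. Shutter speed: 1/3200 → 1/4000 → 1/5000 → 1/6400 → 1/8000.

1/8000s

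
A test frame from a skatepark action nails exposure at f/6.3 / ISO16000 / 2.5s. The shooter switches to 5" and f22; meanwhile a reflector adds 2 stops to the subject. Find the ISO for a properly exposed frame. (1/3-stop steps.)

Scene light: 2 stops brighter.
Shutter speed: 2.5 → 3.2 → 4 → 5 — 1 stop slower (brighter).
Aperture: f/6.3 → f/7.1 → f/8 → f/9 → f/10 → f/11 → f/13 → f/14 → f/16 → f/18 → f/20 → f/22 — 3 2/3 stops smaller aperture (darker).
Net so far: 2/3 stop darker. ISO: 16000 → 20000 → 25600.

ISO 25600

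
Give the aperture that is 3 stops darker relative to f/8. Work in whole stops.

Aperture: f/8 → f/11 → f/16 → f/22 — 3 stops narrower (darker).

f/22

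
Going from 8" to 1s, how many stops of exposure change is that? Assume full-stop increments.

3 stops

8 → 4 → 2 → 1 — count the steps: 3 stops.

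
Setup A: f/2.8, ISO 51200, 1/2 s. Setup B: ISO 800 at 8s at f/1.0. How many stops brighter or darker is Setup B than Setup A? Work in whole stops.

1 stop brighter

Aperture: f/2.8 → f/2 → f/1.4 → f/1.0 — 3 stops opened up (brighter).
Shutter speed: 1/2 → 1 → 2 → 4 → 8 — 4 stops longer (brighter).
ISO: 51200 → 25600 → 12800 → 6400 → 3200 → 1600 → 800 — 6 stops dropped (darker).
Net: +3 +4 −6 = +1 stop.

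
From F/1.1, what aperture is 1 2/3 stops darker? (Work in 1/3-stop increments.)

f/2

Aperture: f/1.1 → f/1.2 → f/1.4 → f/1.6 → f/1.8 → f/2 — 1 2/3 stops smaller aperture (darker).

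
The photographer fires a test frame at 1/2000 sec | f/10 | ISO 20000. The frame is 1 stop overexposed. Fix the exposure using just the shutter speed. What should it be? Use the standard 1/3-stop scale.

Overexposed by 1 stop → need 1 stop darker.
Shutter speed: 1/2000 → 1/2500 → 1/3200 → 1/4000.

1/4000s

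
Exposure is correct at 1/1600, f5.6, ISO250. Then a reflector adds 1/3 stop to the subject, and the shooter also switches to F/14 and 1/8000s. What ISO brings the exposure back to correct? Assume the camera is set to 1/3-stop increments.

Scene light: 1/3 stop brighter.
Aperture: f/5.6 → f/6.3 → f/7.1 → f/8 → f/9 → f/10 → f/11 → f/13 → f/14 — 2 2/3 stops narrower (darker).
Shutter speed: 1/1600 → 1/2000 → 1/2500 → 1/3200 → 1/4000 → 1/5000 → 1/6400 → 1/8000 — 2 1/3 stops faster (darker).
Net so far: 4 2/3 stops darker. ISO: 250 → 320 → 400 → 500 → 640 → 800 → 1000 → 1250 → 1600 → 2000 → 2500 → 3200 → 4000 → 5000 → 6400.

ISO 6400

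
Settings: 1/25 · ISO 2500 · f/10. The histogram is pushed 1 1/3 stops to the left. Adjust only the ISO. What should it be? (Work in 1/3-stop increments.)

ISO 6400

Underexposed by 1 1/3 stops → need 1 1/3 stops brighter.
ISO: 2500 → 3200 → 4000 → 5000 → 6400.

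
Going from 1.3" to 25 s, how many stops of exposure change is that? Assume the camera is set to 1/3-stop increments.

4 1/3 stops

1.3 → 1.6 → 2 → 2.5 → 3.2 → 4 → 5 → 6 → 8 → 10 → 13 → 15 → 20 → 25 — count the steps: 13 third-stops = 4 1/3 stops.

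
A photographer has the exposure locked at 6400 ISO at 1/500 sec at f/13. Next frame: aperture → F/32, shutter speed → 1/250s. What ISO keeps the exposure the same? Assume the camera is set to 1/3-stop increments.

ISO 20000

Aperture: f/13 → f/14 → f/16 → f/18 → f/20 → f/22 → f/25 → f/29 → f/32 — 2 2/3 stops narrower (darker).
Shutter speed: 1/500 → 1/400 → 1/320 → 1/250 — 1 stop longer (brighter).
Net change so far: 1 2/3 stops darker. Offset with the ISO: 6400 → 8000 → 10000 → 12800 → 16000 → 20000.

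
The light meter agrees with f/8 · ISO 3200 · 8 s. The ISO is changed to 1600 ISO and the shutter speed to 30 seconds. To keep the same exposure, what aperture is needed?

ISO: 3200 → 1600 — 1 stop lower (darker).
Shutter speed: 8 → 15 → 30 — 2 stops longer (brighter).
Net change so far: 1 stop brighter. Offset with the aperture: f/8 → f/11.

f/11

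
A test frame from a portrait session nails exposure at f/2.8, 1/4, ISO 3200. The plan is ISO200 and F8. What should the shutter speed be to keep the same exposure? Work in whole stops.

30 s

ISO: 3200 → 1600 → 800 → 400 → 200 — 4 stops lower (darker).
Aperture: f/2.8 → f/4 → f/5.6 → f/8 — 3 stops narrower (darker).
Net change so far: 7 stops darker. Offset with the shutter speed: 1/4 → 1/2 → 1 → 2 → 4 → 8 → 15 → 30.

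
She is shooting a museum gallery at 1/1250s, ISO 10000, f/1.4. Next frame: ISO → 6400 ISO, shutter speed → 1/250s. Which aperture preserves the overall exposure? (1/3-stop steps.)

ISO: 10000 → 8000 → 6400 — 2/3 stop lower (darker).
Shutter speed: 1/1250 → 1/1000 → 1/800 → 1/640 → 1/500 → 1/400 → 1/320 → 1/250 — 2 1/3 stops slower (brighter).
Net change so far: 1 2/3 stops brighter. Offset with the aperture: f/1.4 → f/1.6 → f/1.8 → f/2 → f/2.2 → f/2.5.

f/2.5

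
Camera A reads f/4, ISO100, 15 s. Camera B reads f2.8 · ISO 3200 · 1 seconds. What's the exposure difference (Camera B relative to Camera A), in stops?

2 stops brighter

Aperture: f/4 → f/2.8 — 1 stop larger aperture (brighter).
Shutter speed: 15 → 8 → 4 → 2 → 1 — 4 stops shorter (darker).
ISO: 100 → 200 → 400 → 800 → 1600 → 3200 — 5 stops higher (brighter).
Net: +1 −4 +5 = +2 stops.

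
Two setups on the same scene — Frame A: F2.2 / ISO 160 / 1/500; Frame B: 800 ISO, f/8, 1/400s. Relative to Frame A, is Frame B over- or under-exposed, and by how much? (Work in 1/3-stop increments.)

Aperture: f/2.2 → f/2.5 → f/2.8 → f/3.2 → f/3.5 → f/4 → f/4.5 → f/5 → f/5.6 → f/6.3 → f/7.1 → f/8 — 3 2/3 stops stopped down (darker).
Shutter speed: 1/500 → 1/400 — 1/3 stop slower (brighter).
ISO: 160 → 200 → 250 → 320 → 400 → 500 → 640 → 800 — 2 1/3 stops raised (brighter).
Net: −3 2/3 +1/3 +2 1/3 = −1 stop.

1 stop darker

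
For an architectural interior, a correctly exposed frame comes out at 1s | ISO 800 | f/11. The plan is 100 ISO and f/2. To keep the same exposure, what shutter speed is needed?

1/4s

ISO: 800 → 400 → 200 → 100 — 3 stops dropped (darker).
Aperture: f/11 → f/8 → f/5.6 → f/4 → f/2.8 → f/2 — 5 stops wider (brighter).
Net change so far: 2 stops brighter. Offset with the shutter speed: 1 → 1/2 → 1/4.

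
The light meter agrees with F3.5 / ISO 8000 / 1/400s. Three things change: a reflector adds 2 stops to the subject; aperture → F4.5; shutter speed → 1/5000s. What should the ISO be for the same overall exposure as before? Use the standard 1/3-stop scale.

ISO 40000

Scene light: 2 stops brighter.
Aperture: f/3.5 → f/4 → f/4.5 — 2/3 stop stopped down (darker).
Shutter speed: 1/400 → 1/500 → 1/640 → 1/800 → 1/1000 → 1/1250 → 1/1600 → 1/2000 → 1/2500 → 1/3200 → 1/4000 → 1/5000 — 3 2/3 stops faster (darker).
Net so far: 2 1/3 stops darker. ISO: 8000 → 10000 → 12800 → 16000 → 20000 → 25600 → 32000 → 40000.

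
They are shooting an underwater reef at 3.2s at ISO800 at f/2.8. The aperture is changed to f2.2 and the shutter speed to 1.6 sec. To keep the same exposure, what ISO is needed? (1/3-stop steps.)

ISO 1000

Aperture: f/2.8 → f/2.5 → f/2.2 — 2/3 stop opened up (brighter).
Shutter speed: 3.2 → 2.5 → 2 → 1.6 — 1 stop shorter (darker).
Net change so far: 1/3 stop darker. Offset with the ISO: 800 → 1000.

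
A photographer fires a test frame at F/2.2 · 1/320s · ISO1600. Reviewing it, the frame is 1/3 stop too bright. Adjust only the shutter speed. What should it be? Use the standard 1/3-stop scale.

Overexposed by 1/3 stop → need 1/3 stop darker.
Shutter speed: 1/320 → 1/400.

1/400s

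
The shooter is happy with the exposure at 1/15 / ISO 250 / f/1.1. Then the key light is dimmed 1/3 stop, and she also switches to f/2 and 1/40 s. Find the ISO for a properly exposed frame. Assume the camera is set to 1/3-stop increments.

ISO 2500

Scene light: 1/3 stop darker.
Aperture: f/1.1 → f/1.2 → f/1.4 → f/1.6 → f/1.8 → f/2 — 1 2/3 stops stopped down (darker).
Shutter speed: 1/15 → 1/20 → 1/25 → 1/30 → 1/40 — 1 1/3 stops faster (darker).
Net so far: 3 1/3 stops darker. ISO: 250 → 320 → 400 → 500 → 640 → 800 → 1000 → 1250 → 1600 → 2000 → 2500.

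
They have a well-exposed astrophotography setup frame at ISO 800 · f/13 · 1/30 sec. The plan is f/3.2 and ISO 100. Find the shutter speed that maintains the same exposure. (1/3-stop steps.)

1/60s

Aperture: f/13 → f/11 → f/10 → f/9 → f/8 → f/7.1 → f/6.3 → f/5.6 → f/5 → f/4.5 → f/4 → f/3.5 → f/3.2 — 4 stops larger aperture (brighter).
ISO: 800 → 640 → 500 → 400 → 320 → 250 → 200 → 160 → 125 → 100 — 3 stops dropped (darker).
Net change so far: 1 stop brighter. Offset with the shutter speed: 1/30 → 1/40 → 1/50 → 1/60.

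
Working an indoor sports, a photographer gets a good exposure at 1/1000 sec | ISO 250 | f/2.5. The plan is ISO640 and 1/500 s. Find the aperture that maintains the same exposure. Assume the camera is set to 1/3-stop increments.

ISO: 250 → 320 → 400 → 500 → 640 — 1 1/3 stops higher (brighter).
Shutter speed: 1/1000 → 1/800 → 1/640 → 1/500 — 1 stop longer (brighter).
Net change so far: 2 1/3 stops brighter. Offset with the aperture: f/2.5 → f/2.8 → f/3.2 → f/3.5 → f/4 → f/4.5 → f/5 → f/5.6.

f/5.6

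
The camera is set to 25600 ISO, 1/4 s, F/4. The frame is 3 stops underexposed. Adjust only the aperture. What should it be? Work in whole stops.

Underexposed by 3 stops → need 3 stops brighter.
Aperture: f/4 → f/2.8 → f/2 → f/1.4.

f/1.4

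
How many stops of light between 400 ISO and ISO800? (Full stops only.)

1 stop

400 → 800 — count the steps: 1 stop.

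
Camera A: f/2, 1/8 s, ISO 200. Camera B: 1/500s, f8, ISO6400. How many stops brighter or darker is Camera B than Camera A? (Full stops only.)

5 stops darker

Aperture: f/2 → f/2.8 → f/4 → f/5.6 → f/8 — 4 stops stopped down (darker).
Shutter speed: 1/8 → 1/15 → 1/30 → 1/60 → 1/125 → 1/250 → 1/500 — 6 stops faster (darker).
ISO: 200 → 400 → 800 → 1600 → 3200 → 6400 — 5 stops raised (brighter).
Net: −4 −6 +5 = −5 stops.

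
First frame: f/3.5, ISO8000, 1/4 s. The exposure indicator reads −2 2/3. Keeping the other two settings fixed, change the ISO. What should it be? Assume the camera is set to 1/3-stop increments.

Underexposed by 2 2/3 stops → need 2 2/3 stops brighter.
ISO: 8000 → 10000 → 12800 → 16000 → 20000 → 25600 → 32000 → 40000 → 51200.

ISO 51200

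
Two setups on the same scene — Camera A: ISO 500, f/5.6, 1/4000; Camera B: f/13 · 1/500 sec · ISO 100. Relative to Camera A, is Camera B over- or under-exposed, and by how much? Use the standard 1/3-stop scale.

Aperture: f/5.6 → f/6.3 → f/7.1 → f/8 → f/9 → f/10 → f/11 → f/13 — 2 1/3 stops narrower (darker).
Shutter speed: 1/4000 → 1/3200 → 1/2500 → 1/2000 → 1/1600 → 1/1250 → 1/1000 → 1/800 → 1/640 → 1/500 — 3 stops longer (brighter).
ISO: 500 → 400 → 320 → 250 → 200 → 160 → 125 → 100 — 2 1/3 stops lower (darker).
Net: −2 1/3 +3 −2 1/3 = −1 2/3 stops.

1 2/3 stops darker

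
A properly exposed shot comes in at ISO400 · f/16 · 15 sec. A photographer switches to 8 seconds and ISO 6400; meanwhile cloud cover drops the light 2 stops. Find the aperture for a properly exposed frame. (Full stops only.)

Scene light: 2 stops darker.
Shutter speed: 15 → 8 — 1 stop faster (darker).
ISO: 400 → 800 → 1600 → 3200 → 6400 — 4 stops raised (brighter).
Net so far: 1 stop brighter. Aperture: f/16 → f/22.

f/22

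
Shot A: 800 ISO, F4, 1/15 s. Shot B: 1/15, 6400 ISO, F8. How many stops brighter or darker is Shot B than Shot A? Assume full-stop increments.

Aperture: f/4 → f/5.6 → f/8 — 2 stops stopped down (darker).
Shutter speed: unchanged.
ISO: 800 → 1600 → 3200 → 6400 — 3 stops raised (brighter).
Net: −2 +3 = +1 stop.

1 stop brighter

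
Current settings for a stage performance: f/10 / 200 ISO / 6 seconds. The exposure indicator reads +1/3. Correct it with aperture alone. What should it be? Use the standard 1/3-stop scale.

Overexposed by 1/3 stop → need 1/3 stop darker.
Aperture: f/10 → f/11.

f/11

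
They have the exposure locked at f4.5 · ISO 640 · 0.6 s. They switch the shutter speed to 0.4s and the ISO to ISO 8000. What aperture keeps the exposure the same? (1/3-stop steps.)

f/13

Shutter speed: 0.6 → 0.5 → 0.4 — 2/3 stop faster (darker).
ISO: 640 → 800 → 1000 → 1250 → 1600 → 2000 → 2500 → 3200 → 4000 → 5000 → 6400 → 8000 — 3 2/3 stops higher (brighter).
Net change so far: 3 stops brighter. Offset with the aperture: f/4.5 → f/5 → f/5.6 → f/6.3 → f/7.1 → f/8 → f/9 → f/10 → f/11 → f/13.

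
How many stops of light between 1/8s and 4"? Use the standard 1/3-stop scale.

5 stops

1/8 → 1/6 → 1/5 → 1/4 → 0.3 → 0.4 → 0.5 → 0.6 → 0.8 → 1 → 1.3 → 1.6 → 2 → 2.5 → 3.2 → 4 — count the steps: 15 third-stops = 5 stops.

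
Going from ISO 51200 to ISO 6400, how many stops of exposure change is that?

3 stops

51200 → 25600 → 12800 → 6400 — count the steps: 3 stops.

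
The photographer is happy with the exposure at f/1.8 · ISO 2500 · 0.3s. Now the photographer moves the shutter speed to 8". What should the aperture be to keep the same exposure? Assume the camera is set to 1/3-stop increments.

f/9

Shutter speed: 0.3 → 0.4 → 0.5 → 0.6 → 0.8 → 1 → 1.3 → 1.6 → 2 → 2.5 → 3.2 → 4 → 5 → 6 → 8 — 4 2/3 stops slower (brighter).
Need 4 2/3 stops darker from the aperture: f/1.8 → f/2 → f/2.2 → f/2.5 → f/2.8 → f/3.2 → f/3.5 → f/4 → f/4.5 → f/5 → f/5.6 → f/6.3 → f/7.1 → f/8 → f/9.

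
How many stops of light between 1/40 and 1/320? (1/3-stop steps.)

3 stops

1/40 → 1/50 → 1/60 → 1/80 → 1/100 → 1/125 → 1/160 → 1/200 → 1/250 → 1/320 — count the steps: 9 third-stops = 3 stops.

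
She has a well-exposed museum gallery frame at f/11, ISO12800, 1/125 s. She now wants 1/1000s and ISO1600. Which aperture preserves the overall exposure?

Shutter speed: 1/125 → 1/250 → 1/500 → 1/1000 — 3 stops shorter (darker).
ISO: 12800 → 6400 → 3200 → 1600 — 3 stops lower (darker).
Net change so far: 6 stops darker. Offset with the aperture: f/11 → f/8 → f/5.6 → f/4 → f/2.8 → f/2 → f/1.4.

f/1.4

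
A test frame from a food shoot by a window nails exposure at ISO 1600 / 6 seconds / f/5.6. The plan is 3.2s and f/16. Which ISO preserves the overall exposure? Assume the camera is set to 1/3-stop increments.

ISO 25600

Shutter speed: 6 → 5 → 4 → 3.2 — 1 stop shorter (darker).
Aperture: f/5.6 → f/6.3 → f/7.1 → f/8 → f/9 → f/10 → f/11 → f/13 → f/14 → f/16 — 3 stops smaller aperture (darker).
Net change so far: 4 stops darker. Offset with the ISO: 1600 → 2000 → 2500 → 3200 → 4000 → 5000 → 6400 → 8000 → 10000 → 12800 → 16000 → 20000 → 25600.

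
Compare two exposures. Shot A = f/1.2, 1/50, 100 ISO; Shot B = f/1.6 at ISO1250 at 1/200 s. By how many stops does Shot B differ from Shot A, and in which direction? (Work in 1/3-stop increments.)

1 stop brighter

Aperture: f/1.2 → f/1.4 → f/1.6 — 2/3 stop stopped down (darker).
Shutter speed: 1/50 → 1/60 → 1/80 → 1/100 → 1/125 → 1/160 → 1/200 — 2 stops shorter (darker).
ISO: 100 → 125 → 160 → 200 → 250 → 320 → 400 → 500 → 640 → 800 → 1000 → 1250 — 3 2/3 stops raised (brighter).
Net: −2/3 −2 +3 2/3 = +1 stop.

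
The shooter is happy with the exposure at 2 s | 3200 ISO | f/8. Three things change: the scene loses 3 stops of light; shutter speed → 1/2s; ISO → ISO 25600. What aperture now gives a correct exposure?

Scene light: 3 stops darker.
Shutter speed: 2 → 1 → 1/2 — 2 stops shorter (darker).
ISO: 3200 → 6400 → 12800 → 25600 — 3 stops raised (brighter).
Net so far: 2 stops darker. Aperture: f/8 → f/5.6 → f/4.

f/4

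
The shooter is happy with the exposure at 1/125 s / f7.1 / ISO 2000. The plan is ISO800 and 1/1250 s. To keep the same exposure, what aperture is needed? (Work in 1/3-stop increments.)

ISO: 2000 → 1600 → 1250 → 1000 → 800 — 1 1/3 stops dropped (darker).
Shutter speed: 1/125 → 1/160 → 1/200 → 1/250 → 1/320 → 1/400 → 1/500 → 1/640 → 1/800 → 1/1000 → 1/1250 — 3 1/3 stops shorter (darker).
Net change so far: 4 2/3 stops darker. Offset with the aperture: f/7.1 → f/6.3 → f/5.6 → f/5 → f/4.5 → f/4 → f/3.5 → f/3.2 → f/2.8 → f/2.5 → f/2.2 → f/2 → f/1.8 → f/1.6 → f/1.4.

f/1.4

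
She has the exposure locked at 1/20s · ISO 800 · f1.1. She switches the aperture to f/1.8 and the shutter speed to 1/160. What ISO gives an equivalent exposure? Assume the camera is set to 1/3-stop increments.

Aperture: f/1.1 → f/1.2 → f/1.4 → f/1.6 → f/1.8 — 1 1/3 stops narrower (darker).
Shutter speed: 1/20 → 1/25 → 1/30 → 1/40 → 1/50 → 1/60 → 1/80 → 1/100 → 1/125 → 1/160 — 3 stops faster (darker).
Net change so far: 4 1/3 stops darker. Offset with the ISO: 800 → 1000 → 1250 → 1600 → 2000 → 2500 → 3200 → 4000 → 5000 → 6400 → 8000 → 10000 → 12800 → 16000.

ISO 16000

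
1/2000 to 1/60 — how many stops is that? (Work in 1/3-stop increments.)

1/2000 → 1/1600 → 1/1250 → 1/1000 → 1/800 → 1/640 → 1/500 → 1/400 → 1/320 → 1/250 → 1/200 → 1/160 → 1/125 → 1/100 → 1/80 → 1/60 — count the steps: 15 third-stops = 5 stops.

5 stops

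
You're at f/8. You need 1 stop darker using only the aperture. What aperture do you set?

Aperture: f/8 → f/11 — 1 stop stopped down (darker).

f/11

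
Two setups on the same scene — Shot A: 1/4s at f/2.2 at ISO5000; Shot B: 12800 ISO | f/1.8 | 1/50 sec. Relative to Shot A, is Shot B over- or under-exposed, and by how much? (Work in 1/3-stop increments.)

Aperture: f/2.2 → f/2 → f/1.8 — 2/3 stop opened up (brighter).
Shutter speed: 1/4 → 1/5 → 1/6 → 1/8 → 1/10 → 1/13 → 1/15 → 1/20 → 1/25 → 1/30 → 1/40 → 1/50 — 3 2/3 stops faster (darker).
ISO: 5000 → 6400 → 8000 → 10000 → 12800 — 1 1/3 stops higher (brighter).
Net: +2/3 −3 2/3 +1 1/3 = −1 2/3 stops.

1 2/3 stops darker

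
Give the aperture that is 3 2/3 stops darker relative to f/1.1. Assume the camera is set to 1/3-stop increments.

f/4

Aperture: f/1.1 → f/1.2 → f/1.4 → f/1.6 → f/1.8 → f/2 → f/2.2 → f/2.5 → f/2.8 → f/3.2 → f/3.5 → f/4 — 3 2/3 stops narrower (darker).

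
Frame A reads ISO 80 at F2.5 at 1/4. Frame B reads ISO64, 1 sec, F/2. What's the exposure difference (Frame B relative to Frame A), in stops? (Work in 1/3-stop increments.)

2 1/3 stops brighter

Aperture: f/2.5 → f/2.2 → f/2 — 2/3 stop wider (brighter).
Shutter speed: 1/4 → 0.3 → 0.4 → 0.5 → 0.6 → 0.8 → 1 — 2 stops longer (brighter).
ISO: 80 → 64 — 1/3 stop lower (darker).
Net: +2/3 +2 −1/3 = +2 1/3 stops.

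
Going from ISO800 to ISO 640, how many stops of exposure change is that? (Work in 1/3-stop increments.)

1/3 stop

800 → 640 — count the steps: 1 third-stops = 1/3 stop.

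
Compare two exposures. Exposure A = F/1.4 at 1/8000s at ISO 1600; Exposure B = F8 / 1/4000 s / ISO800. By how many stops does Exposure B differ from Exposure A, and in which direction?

Aperture: f/1.4 → f/2 → f/2.8 → f/4 → f/5.6 → f/8 — 5 stops smaller aperture (darker).
Shutter speed: 1/8000 → 1/4000 — 1 stop slower (brighter).
ISO: 1600 → 800 — 1 stop lower (darker).
Net: −5 +1 −1 = −5 stops.

5 stops darker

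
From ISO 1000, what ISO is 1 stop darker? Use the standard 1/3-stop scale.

ISO 500

ISO: 1000 → 800 → 640 → 500 — 1 stop dropped (darker).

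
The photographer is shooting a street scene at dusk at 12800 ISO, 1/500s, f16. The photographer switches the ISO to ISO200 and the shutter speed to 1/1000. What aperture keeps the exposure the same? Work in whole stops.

f/1.4

ISO: 12800 → 6400 → 3200 → 1600 → 800 → 400 → 200 — 6 stops dropped (darker).
Shutter speed: 1/500 → 1/1000 — 1 stop shorter (darker).
Net change so far: 7 stops darker. Offset with the aperture: f/16 → f/11 → f/8 → f/5.6 → f/4 → f/2.8 → f/2 → f/1.4.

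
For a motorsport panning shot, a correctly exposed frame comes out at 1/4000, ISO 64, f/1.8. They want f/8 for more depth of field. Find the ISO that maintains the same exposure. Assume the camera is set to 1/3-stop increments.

ISO 1250

Aperture: f/1.8 → f/2 → f/2.2 → f/2.5 → f/2.8 → f/3.2 → f/3.5 → f/4 → f/4.5 → f/5 → f/5.6 → f/6.3 → f/7.1 → f/8 — 4 1/3 stops smaller aperture (darker).
Need 4 1/3 stops brighter from the ISO: 64 → 80 → 100 → 125 → 160 → 200 → 250 → 320 → 400 → 500 → 640 → 800 → 1000 → 1250.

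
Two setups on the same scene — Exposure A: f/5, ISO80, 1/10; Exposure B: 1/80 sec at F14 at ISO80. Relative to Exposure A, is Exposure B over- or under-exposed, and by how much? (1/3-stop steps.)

Aperture: f/5 → f/5.6 → f/6.3 → f/7.1 → f/8 → f/9 → f/10 → f/11 → f/13 → f/14 — 3 stops stopped down (darker).
Shutter speed: 1/10 → 1/13 → 1/15 → 1/20 → 1/25 → 1/30 → 1/40 → 1/50 → 1/60 → 1/80 — 3 stops faster (darker).
ISO: unchanged.
Net: −3 −3 = −6 stops.

6 stops darker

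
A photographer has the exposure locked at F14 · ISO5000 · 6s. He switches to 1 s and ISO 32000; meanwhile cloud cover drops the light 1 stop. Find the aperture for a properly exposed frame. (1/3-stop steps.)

Scene light: 1 stop darker.
Shutter speed: 6 → 5 → 4 → 3.2 → 2.5 → 2 → 1.6 → 1.3 → 1 — 2 2/3 stops faster (darker).
ISO: 5000 → 6400 → 8000 → 10000 → 12800 → 16000 → 20000 → 25600 → 32000 — 2 2/3 stops higher (brighter).
Net so far: 1 stop darker. Aperture: f/14 → f/13 → f/11 → f/10.

f/10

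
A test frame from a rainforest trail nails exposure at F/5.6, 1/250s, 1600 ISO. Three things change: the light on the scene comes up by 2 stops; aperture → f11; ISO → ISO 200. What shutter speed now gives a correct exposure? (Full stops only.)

1/30s

Scene light: 2 stops brighter.
Aperture: f/5.6 → f/8 → f/11 — 2 stops stopped down (darker).
ISO: 1600 → 800 → 400 → 200 — 3 stops lower (darker).
Net so far: 3 stops darker. Shutter speed: 1/250 → 1/125 → 1/60 → 1/30.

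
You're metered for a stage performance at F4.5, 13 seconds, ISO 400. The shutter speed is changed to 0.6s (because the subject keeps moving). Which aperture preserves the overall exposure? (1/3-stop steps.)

Shutter speed: 13 → 10 → 8 → 6 → 5 → 4 → 3.2 → 2.5 → 2 → 1.6 → 1.3 → 1 → 0.8 → 0.6 — 4 1/3 stops faster (darker).
Need 4 1/3 stops brighter from the aperture: f/4.5 → f/4 → f/3.5 → f/3.2 → f/2.8 → f/2.5 → f/2.2 → f/2 → f/1.8 → f/1.6 → f/1.4 → f/1.2 → f/1.1 → f/1.0.

f/1.0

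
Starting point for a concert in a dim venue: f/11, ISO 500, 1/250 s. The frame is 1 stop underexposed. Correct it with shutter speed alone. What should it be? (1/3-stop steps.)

Underexposed by 1 stop → need 1 stop brighter.
Shutter speed: 1/250 → 1/200 → 1/160 → 1/125.

1/125s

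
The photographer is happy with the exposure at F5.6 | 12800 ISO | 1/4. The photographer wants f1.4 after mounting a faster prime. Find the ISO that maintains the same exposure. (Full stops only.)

ISO 800

Aperture: f/5.6 → f/4 → f/2.8 → f/2 → f/1.4 — 4 stops wider (brighter).
Need 4 stops darker from the ISO: 12800 → 6400 → 3200 → 1600 → 800.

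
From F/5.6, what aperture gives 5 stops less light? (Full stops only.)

f/32

Aperture: f/5.6 → f/8 → f/11 → f/16 → f/22 → f/32 — 5 stops narrower (darker).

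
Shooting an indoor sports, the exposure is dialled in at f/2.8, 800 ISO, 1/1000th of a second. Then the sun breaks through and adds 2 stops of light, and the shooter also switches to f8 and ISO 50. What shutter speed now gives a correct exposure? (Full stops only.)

Scene light: 2 stops brighter.
Aperture: f/2.8 → f/4 → f/5.6 → f/8 — 3 stops stopped down (darker).
ISO: 800 → 400 → 200 → 100 → 50 — 4 stops lower (darker).
Net so far: 5 stops darker. Shutter speed: 1/1000 → 1/500 → 1/250 → 1/125 → 1/60 → 1/30.

1/30s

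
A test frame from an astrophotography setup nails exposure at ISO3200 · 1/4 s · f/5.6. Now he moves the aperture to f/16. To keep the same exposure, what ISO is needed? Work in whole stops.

ISO 25600

Aperture: f/5.6 → f/8 → f/11 → f/16 — 3 stops stopped down (darker).
Need 3 stops brighter from the ISO: 3200 → 6400 → 12800 → 25600.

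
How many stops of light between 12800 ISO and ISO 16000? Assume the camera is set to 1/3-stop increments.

12800 → 16000 — count the steps: 1 third-stops = 1/3 stop.

1/3 stop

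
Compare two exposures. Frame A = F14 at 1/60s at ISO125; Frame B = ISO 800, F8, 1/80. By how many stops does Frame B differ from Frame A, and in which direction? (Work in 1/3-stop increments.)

4 stops brighter

Aperture: f/14 → f/13 → f/11 → f/10 → f/9 → f/8 — 1 2/3 stops larger aperture (brighter).
Shutter speed: 1/60 → 1/80 — 1/3 stop shorter (darker).
ISO: 125 → 160 → 200 → 250 → 320 → 400 → 500 → 640 → 800 — 2 2/3 stops higher (brighter).
Net: +1 2/3 −1/3 +2 2/3 = +4 stops.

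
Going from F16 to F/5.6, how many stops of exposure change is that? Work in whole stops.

f/16 → f/11 → f/8 → f/5.6 — count the steps: 3 stops.

3 stops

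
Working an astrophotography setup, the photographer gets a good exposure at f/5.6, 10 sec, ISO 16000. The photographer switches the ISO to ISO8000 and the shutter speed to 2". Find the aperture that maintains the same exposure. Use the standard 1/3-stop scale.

ISO: 16000 → 12800 → 10000 → 8000 — 1 stop lower (darker).
Shutter speed: 10 → 8 → 6 → 5 → 4 → 3.2 → 2.5 → 2 — 2 1/3 stops faster (darker).
Net change so far: 3 1/3 stops darker. Offset with the aperture: f/5.6 → f/5 → f/4.5 → f/4 → f/3.5 → f/3.2 → f/2.8 → f/2.5 → f/2.2 → f/2 → f/1.8.

f/1.8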